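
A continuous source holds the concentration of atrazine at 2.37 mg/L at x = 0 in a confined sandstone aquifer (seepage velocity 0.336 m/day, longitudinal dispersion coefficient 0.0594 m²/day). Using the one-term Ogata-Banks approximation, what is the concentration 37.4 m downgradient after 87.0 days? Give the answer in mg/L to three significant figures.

For a continuous step input, C/C₀ ≈ ½·erfc((x−vt)/(2√(Dt))).
vt = 0.336 × 87.0 = 29.232 m and 2√(Dt) = 2√(0.0594 × 87.0) = 4.547 m.
Argument (x−vt)/(2√(Dt)) = (37.4 − 29.232)/4.547 = 1.796; ½·erfc(1.796) = 0.005544.
C = 2.37 × 0.005544 = 0.0131 mg/L.

0.0131 mg/L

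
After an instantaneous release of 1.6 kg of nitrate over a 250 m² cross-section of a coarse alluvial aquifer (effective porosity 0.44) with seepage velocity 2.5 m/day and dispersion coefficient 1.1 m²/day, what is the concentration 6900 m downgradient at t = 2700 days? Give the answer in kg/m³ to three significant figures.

1.13e-05 kg/m³

For an instantaneous plane source, C(x,t) = M/(n_e·A·√(4πDt)) · exp(−(x−vt)²/(4Dt)), with n_e·A the pore (flow) area.
Plume center vt = 2.5 × 2700 = 6750 m, so the well at 6900 m is 150 m downgradient of the peak.
√(4πDt) = 193.2 m, giving peak height M/(n_e·A·√(4πDt)) = 1.6/(0.44 × 250 × 193.2) = 7.529e-05 kg/m³.
(x−vt)²/(4Dt) = (150)²/(4 × 1.1 × 2700) = 1.894; exp(−1.894) = 0.1505.
C = 7.529e-05 × 0.1505 = 1.13e-05 kg/m³.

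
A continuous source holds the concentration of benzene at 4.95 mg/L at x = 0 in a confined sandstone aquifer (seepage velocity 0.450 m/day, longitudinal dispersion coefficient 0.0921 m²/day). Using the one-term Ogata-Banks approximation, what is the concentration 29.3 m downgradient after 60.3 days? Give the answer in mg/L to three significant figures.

For a continuous step input, C/C₀ ≈ ½·erfc((x−vt)/(2√(Dt))).
vt = 0.450 × 60.3 = 27.135 m and 2√(Dt) = 2√(0.0921 × 60.3) = 4.713 m.
Argument (x−vt)/(2√(Dt)) = (29.3 − 27.135)/4.713 = 0.4594; ½·erfc(0.4594) = 0.2579.
C = 4.95 × 0.2579 = 1.28 mg/L.

1.28 mg/L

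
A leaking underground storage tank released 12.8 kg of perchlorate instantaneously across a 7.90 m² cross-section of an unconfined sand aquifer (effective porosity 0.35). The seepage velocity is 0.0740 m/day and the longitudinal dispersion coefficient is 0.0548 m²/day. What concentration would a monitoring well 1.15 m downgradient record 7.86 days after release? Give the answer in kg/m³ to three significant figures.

1.65 kg/m³

For an instantaneous plane source, C(x,t) = M/(n_e·A·√(4πDt)) · exp(−(x−vt)²/(4Dt)), with n_e·A the pore (flow) area.
Plume center vt = 0.0740 × 7.86 = 0.58164 m, so the well at 1.15 m is 0.56836 m downgradient of the peak.
√(4πDt) = 2.327 m, giving peak height M/(n_e·A·√(4πDt)) = 12.8/(0.35 × 7.90 × 2.327) = 1.989 kg/m³.
(x−vt)²/(4Dt) = (0.56836)²/(4 × 0.0548 × 7.86) = 0.1875; exp(−0.1875) = 0.8290.
C = 1.989 × 0.8290 = 1.65 kg/m³.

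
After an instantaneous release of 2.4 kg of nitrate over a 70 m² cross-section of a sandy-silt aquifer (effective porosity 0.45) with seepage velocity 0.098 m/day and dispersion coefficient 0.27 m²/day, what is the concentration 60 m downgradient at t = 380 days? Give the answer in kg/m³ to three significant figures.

For an instantaneous plane source, C(x,t) = M/(n_e·A·√(4πDt)) · exp(−(x−vt)²/(4Dt)), with n_e·A the pore (flow) area.
Plume center vt = 0.098 × 380 = 37.24 m, so the well at 60 m is 22.76 m downgradient of the peak.
√(4πDt) = 35.91 m, giving peak height M/(n_e·A·√(4πDt)) = 2.4/(0.45 × 70 × 35.91) = 0.002122 kg/m³.
(x−vt)²/(4Dt) = (22.76)²/(4 × 0.27 × 380) = 1.262; exp(−1.262) = 0.2831.
C = 0.002122 × 0.2831 = 0.000601 kg/m³.

0.000601 kg/m³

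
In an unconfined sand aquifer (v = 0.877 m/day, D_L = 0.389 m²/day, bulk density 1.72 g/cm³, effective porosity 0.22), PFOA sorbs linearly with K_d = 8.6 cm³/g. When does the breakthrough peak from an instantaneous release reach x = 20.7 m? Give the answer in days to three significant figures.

1580 days

Retardation factor R = 1 + ρ_b·K_d/n = 1 + 1.72 × 8.6/0.22 = 68.24.
Sorption retards both mechanisms: v_R = v/R = 0.01285 m/day, D_R = D/R = 0.005700 m²/day.
Peak time from v_R²t² + 2D_R t − x² = 0: t = (√(D_R² + v_R²x²) − D_R)/v_R².
√(D_R² + v_R²x²) = √(0.005700² + 0.01285² × 20.7²) = 0.2661; v_R² = 0.0001651.
t = (0.2661 − 0.005700)/0.0001651 = 1580 days.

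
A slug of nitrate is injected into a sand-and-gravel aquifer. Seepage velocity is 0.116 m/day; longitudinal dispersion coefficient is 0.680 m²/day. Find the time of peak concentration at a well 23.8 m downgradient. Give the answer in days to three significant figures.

161 days

For the 1D instantaneous-source solution, setting ∂C/∂t = 0 at fixed x gives v²t² + 2Dt − x² = 0, so t = (√(D² + v²x²) − D)/v².
√(D² + v²x²) = √(0.680² + 0.116² × 23.8²) = 2.843; v² = 0.013456.
t = (2.843 − 0.680)/0.013456 = 161 days (vs. the pure-advection estimate x/v = 205 d).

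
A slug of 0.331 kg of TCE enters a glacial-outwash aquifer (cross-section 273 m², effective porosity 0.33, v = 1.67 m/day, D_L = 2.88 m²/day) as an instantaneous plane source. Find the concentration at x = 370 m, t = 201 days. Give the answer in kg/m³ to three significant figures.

For an instantaneous plane source, C(x,t) = M/(n_e·A·√(4πDt)) · exp(−(x−vt)²/(4Dt)), with n_e·A the pore (flow) area.
Plume center vt = 1.67 × 201 = 335.67 m, so the well at 370 m is 34.33 m downgradient of the peak.
√(4πDt) = 85.29 m, giving peak height M/(n_e·A·√(4πDt)) = 0.331/(0.33 × 273 × 85.29) = 4.308e-05 kg/m³.
(x−vt)²/(4Dt) = (34.33)²/(4 × 2.88 × 201) = 0.5090; exp(−0.5090) = 0.6011.
C = 4.308e-05 × 0.6011 = 2.59e-05 kg/m³.

2.59e-05 kg/m³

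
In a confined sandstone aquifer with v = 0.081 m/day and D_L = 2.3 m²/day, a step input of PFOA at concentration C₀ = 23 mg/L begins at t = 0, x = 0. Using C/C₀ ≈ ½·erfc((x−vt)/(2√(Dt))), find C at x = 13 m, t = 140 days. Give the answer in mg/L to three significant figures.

10.9 mg/L

For a continuous step input, C/C₀ ≈ ½·erfc((x−vt)/(2√(Dt))).
vt = 0.081 × 140 = 11.34 m and 2√(Dt) = 2√(2.3 × 140) = 35.89 m.
Argument (x−vt)/(2√(Dt)) = (13 − 11.34)/35.89 = 0.04625; ½·erfc(0.04625) = 0.4739.
C = 23 × 0.4739 = 10.9 mg/L.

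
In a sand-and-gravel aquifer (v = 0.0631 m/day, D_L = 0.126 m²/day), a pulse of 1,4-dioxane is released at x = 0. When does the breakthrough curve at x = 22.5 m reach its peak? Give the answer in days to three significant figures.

For the 1D instantaneous-source solution, setting ∂C/∂t = 0 at fixed x gives v²t² + 2Dt − x² = 0, so t = (√(D² + v²x²) − D)/v².
√(D² + v²x²) = √(0.126² + 0.0631² × 22.5²) = 1.425; v² = 0.00398161.
t = (1.425 − 0.126)/0.00398161 = 326 days (vs. the pure-advection estimate x/v = 357 d).

326 days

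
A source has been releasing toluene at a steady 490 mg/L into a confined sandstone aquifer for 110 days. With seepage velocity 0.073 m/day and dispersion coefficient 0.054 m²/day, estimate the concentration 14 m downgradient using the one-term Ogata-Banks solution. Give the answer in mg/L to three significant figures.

For a continuous step input, C/C₀ ≈ ½·erfc((x−vt)/(2√(Dt))).
vt = 0.073 × 110 = 8.03 m and 2√(Dt) = 2√(0.054 × 110) = 4.874 m.
Argument (x−vt)/(2√(Dt)) = (14 − 8.03)/4.874 = 1.225; ½·erfc(1.225) = 0.04160.
C = 490 × 0.04160 = 20.4 mg/L.

20.4 mg/L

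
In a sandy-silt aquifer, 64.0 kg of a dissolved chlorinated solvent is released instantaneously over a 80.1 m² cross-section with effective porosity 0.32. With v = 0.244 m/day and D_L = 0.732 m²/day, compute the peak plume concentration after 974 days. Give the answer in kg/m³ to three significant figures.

The peak of an instantaneous 1D plume sits at x = vt; there the Gaussian factor is 1 and C_max = M/(n_e·A·√(4πDt)), where n_e·A is the pore area the mass is dissolved in.
√(4πDt) = √(4π × 0.732 × 974) = 94.65 m, so C_max = 64.0/(0.32 × 80.1 × 94.65) = 0.0264 kg/m³.

0.0264 kg/m³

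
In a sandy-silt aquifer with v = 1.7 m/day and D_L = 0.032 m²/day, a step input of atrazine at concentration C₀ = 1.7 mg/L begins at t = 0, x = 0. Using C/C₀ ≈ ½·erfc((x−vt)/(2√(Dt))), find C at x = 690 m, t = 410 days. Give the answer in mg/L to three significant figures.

1.55 mg/L

For a continuous step input, C/C₀ ≈ ½·erfc((x−vt)/(2√(Dt))).
vt = 1.7 × 410 = 697 m and 2√(Dt) = 2√(0.032 × 410) = 7.244 m.
Argument (x−vt)/(2√(Dt)) = (690 − 697)/7.244 = -0.9663; ½·erfc(-0.9663) = 0.9141.
C = 1.7 × 0.9141 = 1.55 mg/L.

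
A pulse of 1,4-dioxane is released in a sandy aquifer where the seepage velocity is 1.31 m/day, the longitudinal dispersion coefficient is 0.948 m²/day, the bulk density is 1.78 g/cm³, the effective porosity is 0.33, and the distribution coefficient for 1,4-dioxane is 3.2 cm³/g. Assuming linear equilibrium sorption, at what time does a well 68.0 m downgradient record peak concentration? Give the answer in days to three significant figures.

Retardation factor R = 1 + ρ_b·K_d/n = 1 + 1.78 × 3.2/0.33 = 18.26.
Sorption retards both mechanisms: v_R = v/R = 0.07174 m/day, D_R = D/R = 0.05192 m²/day.
Peak time from v_R²t² + 2D_R t − x² = 0: t = (√(D_R² + v_R²x²) − D_R)/v_R².
√(D_R² + v_R²x²) = √(0.05192² + 0.07174² × 68.0²) = 4.879; v_R² = 0.005147.
t = (4.879 − 0.05192)/0.005147 = 938 days.

938 days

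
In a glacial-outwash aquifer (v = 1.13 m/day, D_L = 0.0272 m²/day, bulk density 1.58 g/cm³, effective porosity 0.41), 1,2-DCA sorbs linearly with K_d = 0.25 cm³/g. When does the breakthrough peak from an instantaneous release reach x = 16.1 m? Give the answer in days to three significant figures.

Retardation factor R = 1 + ρ_b·K_d/n = 1 + 1.58 × 0.25/0.41 = 1.963.
Sorption retards both mechanisms: v_R = v/R = 0.5756 m/day, D_R = D/R = 0.01386 m²/day.
Peak time from v_R²t² + 2D_R t − x² = 0: t = (√(D_R² + v_R²x²) − D_R)/v_R².
√(D_R² + v_R²x²) = √(0.01386² + 0.5756² × 16.1²) = 9.267; v_R² = 0.3313.
t = (9.267 − 0.01386)/0.3313 = 27.9 days.

27.9 days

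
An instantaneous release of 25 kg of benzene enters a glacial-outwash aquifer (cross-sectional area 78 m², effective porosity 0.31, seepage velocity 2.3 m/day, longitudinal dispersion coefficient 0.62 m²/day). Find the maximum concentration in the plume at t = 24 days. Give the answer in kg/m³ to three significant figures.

0.0756 kg/m³

The peak of an instantaneous 1D plume sits at x = vt; there the Gaussian factor is 1 and C_max = M/(n_e·A·√(4πDt)), where n_e·A is the pore area the mass is dissolved in.
√(4πDt) = √(4π × 0.62 × 24) = 13.67 m, so C_max = 25/(0.31 × 78 × 13.67) = 0.0756 kg/m³.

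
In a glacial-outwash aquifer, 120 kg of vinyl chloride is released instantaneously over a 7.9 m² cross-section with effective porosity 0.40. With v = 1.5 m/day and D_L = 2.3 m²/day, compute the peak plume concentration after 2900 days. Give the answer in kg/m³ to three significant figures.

0.131 kg/m³

The peak of an instantaneous 1D plume sits at x = vt; there the Gaussian factor is 1 and C_max = M/(n_e·A·√(4πDt)), where n_e·A is the pore area the mass is dissolved in.
√(4πDt) = √(4π × 2.3 × 2900) = 289.5 m, so C_max = 120/(0.40 × 7.9 × 289.5) = 0.131 kg/m³.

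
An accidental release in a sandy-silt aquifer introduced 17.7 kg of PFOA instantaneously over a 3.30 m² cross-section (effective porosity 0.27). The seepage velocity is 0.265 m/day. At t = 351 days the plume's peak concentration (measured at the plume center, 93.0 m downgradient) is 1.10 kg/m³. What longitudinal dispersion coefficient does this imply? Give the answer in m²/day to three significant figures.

0.0739 m²/day

At the plume center C_max = M/(n_e·A·√(4πDt)), so D = M²/(4πt·(n_e·A·C_max)²).
n_e·A·C_max = 0.27 × 3.30 × 1.10 = 0.9801 kg/m.
D = 17.7²/(4π × 351 × 0.9801²) = 0.0739 m²/day.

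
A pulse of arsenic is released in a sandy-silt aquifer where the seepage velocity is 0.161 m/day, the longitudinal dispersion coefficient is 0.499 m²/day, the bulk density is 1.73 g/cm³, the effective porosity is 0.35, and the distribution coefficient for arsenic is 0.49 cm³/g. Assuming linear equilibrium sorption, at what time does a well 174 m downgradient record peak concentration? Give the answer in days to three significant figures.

3630 days

Retardation factor R = 1 + ρ_b·K_d/n = 1 + 1.73 × 0.49/0.35 = 3.422.
Sorption retards both mechanisms: v_R = v/R = 0.04705 m/day, D_R = D/R = 0.1458 m²/day.
Peak time from v_R²t² + 2D_R t − x² = 0: t = (√(D_R² + v_R²x²) − D_R)/v_R².
√(D_R² + v_R²x²) = √(0.1458² + 0.04705² × 174²) = 8.188; v_R² = 0.002214.
t = (8.188 − 0.1458)/0.002214 = 3630 days.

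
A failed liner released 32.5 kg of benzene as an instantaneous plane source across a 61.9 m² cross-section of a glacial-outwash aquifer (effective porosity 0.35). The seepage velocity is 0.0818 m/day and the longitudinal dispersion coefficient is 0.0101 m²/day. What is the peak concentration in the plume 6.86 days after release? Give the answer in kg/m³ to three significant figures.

The peak of an instantaneous 1D plume sits at x = vt; there the Gaussian factor is 1 and C_max = M/(n_e·A·√(4πDt)), where n_e·A is the pore area the mass is dissolved in.
√(4πDt) = √(4π × 0.0101 × 6.86) = 0.9331 m, so C_max = 32.5/(0.35 × 61.9 × 0.9331) = 1.61 kg/m³.

1.61 kg/m³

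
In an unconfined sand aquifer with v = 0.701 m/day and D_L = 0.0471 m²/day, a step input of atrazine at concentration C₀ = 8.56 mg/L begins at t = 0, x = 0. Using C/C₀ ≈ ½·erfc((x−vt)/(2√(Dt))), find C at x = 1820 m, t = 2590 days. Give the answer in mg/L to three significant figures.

For a continuous step input, C/C₀ ≈ ½·erfc((x−vt)/(2√(Dt))).
vt = 0.701 × 2590 = 1815.59 m and 2√(Dt) = 2√(0.0471 × 2590) = 22.09 m.
Argument (x−vt)/(2√(Dt)) = (1820 − 1815.59)/22.09 = 0.1996; ½·erfc(0.1996) = 0.3889.
C = 8.56 × 0.3889 = 3.33 mg/L.

3.33 mg/L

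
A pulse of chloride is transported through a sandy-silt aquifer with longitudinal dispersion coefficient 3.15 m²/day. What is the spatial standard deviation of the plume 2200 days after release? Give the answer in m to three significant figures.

Dispersive spreading gives a Gaussian with σ² = 2Dt; advection only shifts the center.
σ = √(2 × 3.15 × 2200) = 118 m.

118 m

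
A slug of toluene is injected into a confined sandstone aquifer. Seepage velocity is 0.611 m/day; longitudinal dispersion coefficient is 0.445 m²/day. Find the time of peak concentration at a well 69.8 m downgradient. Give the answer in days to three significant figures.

113 days

For the 1D instantaneous-source solution, setting ∂C/∂t = 0 at fixed x gives v²t² + 2Dt − x² = 0, so t = (√(D² + v²x²) − D)/v².
√(D² + v²x²) = √(0.445² + 0.611² × 69.8²) = 42.65; v² = 0.373321.
t = (42.65 − 0.445)/0.373321 = 113 days (vs. the pure-advection estimate x/v = 114 d).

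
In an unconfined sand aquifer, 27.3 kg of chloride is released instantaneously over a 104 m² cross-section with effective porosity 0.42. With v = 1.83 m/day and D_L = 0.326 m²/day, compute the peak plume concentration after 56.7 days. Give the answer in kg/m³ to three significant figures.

The peak of an instantaneous 1D plume sits at x = vt; there the Gaussian factor is 1 and C_max = M/(n_e·A·√(4πDt)), where n_e·A is the pore area the mass is dissolved in.
√(4πDt) = √(4π × 0.326 × 56.7) = 15.24 m, so C_max = 27.3/(0.42 × 104 × 15.24) = 0.0410 kg/m³.

0.0410 kg/m³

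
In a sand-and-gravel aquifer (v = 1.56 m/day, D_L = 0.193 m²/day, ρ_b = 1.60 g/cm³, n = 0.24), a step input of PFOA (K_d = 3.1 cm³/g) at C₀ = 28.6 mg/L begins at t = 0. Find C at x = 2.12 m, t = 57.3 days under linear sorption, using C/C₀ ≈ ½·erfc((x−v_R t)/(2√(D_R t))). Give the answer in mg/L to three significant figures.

Retardation factor R = 1 + ρ_b·K_d/n = 1 + 1.60 × 3.1/0.24 = 21.67.
Sorption retards both mechanisms: v_R = v/R = 0.07199 m/day, D_R = D/R = 0.008906 m²/day.
v_R·t = 0.07199 × 57.3 = 4.125027 m; 2√(D_R t) = 1.429 m; argument = (2.12 − 4.125027)/1.429 = -1.403.
C = C₀ × ½·erfc(-1.403) = 28.6 × 0.9764 = 27.9 mg/L.

27.9 mg/L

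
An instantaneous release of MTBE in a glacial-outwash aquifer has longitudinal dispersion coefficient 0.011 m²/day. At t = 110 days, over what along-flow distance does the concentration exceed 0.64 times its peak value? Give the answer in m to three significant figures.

2.94 m

The plume is Gaussian with σ = √(2Dt) = √(2 × 0.011 × 110) = 1.556 m.
C/C_peak = exp(−Δx²/(2σ²)) = 0.64 ⇒ Δx = σ·√(−2 ln 0.64) = 1.556 × 0.9448 = 1.470 m.
Width = 2Δx = 2.94 m.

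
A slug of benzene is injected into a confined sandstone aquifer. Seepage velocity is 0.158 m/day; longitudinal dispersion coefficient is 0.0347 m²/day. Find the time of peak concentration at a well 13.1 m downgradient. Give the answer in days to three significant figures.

For the 1D instantaneous-source solution, setting ∂C/∂t = 0 at fixed x gives v²t² + 2Dt − x² = 0, so t = (√(D² + v²x²) − D)/v².
√(D² + v²x²) = √(0.0347² + 0.158² × 13.1²) = 2.070; v² = 0.024964.
t = (2.070 − 0.0347)/0.024964 = 81.5 days (vs. the pure-advection estimate x/v = 82.9 d).

81.5 days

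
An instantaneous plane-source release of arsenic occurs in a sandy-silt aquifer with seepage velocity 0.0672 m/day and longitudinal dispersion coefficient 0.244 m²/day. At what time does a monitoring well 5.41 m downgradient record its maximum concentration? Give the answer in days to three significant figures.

42.9 days

For the 1D instantaneous-source solution, setting ∂C/∂t = 0 at fixed x gives v²t² + 2Dt − x² = 0, so t = (√(D² + v²x²) − D)/v².
√(D² + v²x²) = √(0.244² + 0.0672² × 5.41²) = 0.4378; v² = 0.00451584.
t = (0.4378 − 0.244)/0.00451584 = 42.9 days (vs. the pure-advection estimate x/v = 80.5 d).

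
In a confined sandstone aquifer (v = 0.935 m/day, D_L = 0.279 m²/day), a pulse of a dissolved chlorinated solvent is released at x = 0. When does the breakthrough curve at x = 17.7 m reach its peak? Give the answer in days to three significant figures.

For the 1D instantaneous-source solution, setting ∂C/∂t = 0 at fixed x gives v²t² + 2Dt − x² = 0, so t = (√(D² + v²x²) − D)/v².
√(D² + v²x²) = √(0.279² + 0.935² × 17.7²) = 16.55; v² = 0.874225.
t = (16.55 − 0.279)/0.874225 = 18.6 days (vs. the pure-advection estimate x/v = 18.9 d).

18.6 days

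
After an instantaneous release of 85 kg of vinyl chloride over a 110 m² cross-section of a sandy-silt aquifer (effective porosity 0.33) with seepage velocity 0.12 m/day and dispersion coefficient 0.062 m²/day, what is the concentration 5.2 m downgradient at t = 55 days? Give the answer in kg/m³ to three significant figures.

For an instantaneous plane source, C(x,t) = M/(n_e·A·√(4πDt)) · exp(−(x−vt)²/(4Dt)), with n_e·A the pore (flow) area.
Plume center vt = 0.12 × 55 = 6.6 m, so the well at 5.2 m is 1.4 m upgradient of the peak.
√(4πDt) = 6.546 m, giving peak height M/(n_e·A·√(4πDt)) = 85/(0.33 × 110 × 6.546) = 0.3577 kg/m³.
(x−vt)²/(4Dt) = (-1.4)²/(4 × 0.062 × 55) = 0.1437; exp(−0.1437) = 0.8661.
C = 0.3577 × 0.8661 = 0.310 kg/m³.

0.310 kg/m³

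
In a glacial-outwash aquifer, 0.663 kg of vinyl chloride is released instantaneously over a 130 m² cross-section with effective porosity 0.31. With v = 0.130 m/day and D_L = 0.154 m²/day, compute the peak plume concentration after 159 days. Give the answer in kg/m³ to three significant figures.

0.000938 kg/m³

The peak of an instantaneous 1D plume sits at x = vt; there the Gaussian factor is 1 and C_max = M/(n_e·A·√(4πDt)), where n_e·A is the pore area the mass is dissolved in.
√(4πDt) = √(4π × 0.154 × 159) = 17.54 m, so C_max = 0.663/(0.31 × 130 × 17.54) = 0.000938 kg/m³.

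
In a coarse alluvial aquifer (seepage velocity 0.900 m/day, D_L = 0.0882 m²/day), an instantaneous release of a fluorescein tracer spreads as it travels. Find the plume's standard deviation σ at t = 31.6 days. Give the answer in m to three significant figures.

2.36 m

Dispersive spreading gives a Gaussian with σ² = 2Dt; advection only shifts the center.
σ = √(2 × 0.0882 × 31.6) = 2.36 m.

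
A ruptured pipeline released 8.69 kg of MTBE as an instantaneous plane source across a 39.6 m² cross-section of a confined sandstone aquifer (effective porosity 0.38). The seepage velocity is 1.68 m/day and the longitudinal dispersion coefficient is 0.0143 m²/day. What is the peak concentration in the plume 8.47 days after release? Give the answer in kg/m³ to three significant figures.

0.468 kg/m³

The peak of an instantaneous 1D plume sits at x = vt; there the Gaussian factor is 1 and C_max = M/(n_e·A·√(4πDt)), where n_e·A is the pore area the mass is dissolved in.
√(4πDt) = √(4π × 0.0143 × 8.47) = 1.234 m, so C_max = 8.69/(0.38 × 39.6 × 1.234) = 0.468 kg/m³.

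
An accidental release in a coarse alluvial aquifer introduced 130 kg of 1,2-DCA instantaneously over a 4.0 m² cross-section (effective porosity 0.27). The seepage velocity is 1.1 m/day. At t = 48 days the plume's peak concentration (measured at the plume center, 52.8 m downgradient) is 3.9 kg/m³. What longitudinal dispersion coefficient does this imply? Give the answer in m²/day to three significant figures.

At the plume center C_max = M/(n_e·A·√(4πDt)), so D = M²/(4πt·(n_e·A·C_max)²).
n_e·A·C_max = 0.27 × 4.0 × 3.9 = 4.212 kg/m.
D = 130²/(4π × 48 × 4.212²) = 1.58 m²/day.

1.58 m²/day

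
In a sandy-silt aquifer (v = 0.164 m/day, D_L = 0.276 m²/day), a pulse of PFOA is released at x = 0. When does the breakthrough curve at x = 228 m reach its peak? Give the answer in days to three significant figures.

For the 1D instantaneous-source solution, setting ∂C/∂t = 0 at fixed x gives v²t² + 2Dt − x² = 0, so t = (√(D² + v²x²) − D)/v².
√(D² + v²x²) = √(0.276² + 0.164² × 228²) = 37.39; v² = 0.026896.
t = (37.39 − 0.276)/0.026896 = 1380 days (vs. the pure-advection estimate x/v = 1390 d).

1380 days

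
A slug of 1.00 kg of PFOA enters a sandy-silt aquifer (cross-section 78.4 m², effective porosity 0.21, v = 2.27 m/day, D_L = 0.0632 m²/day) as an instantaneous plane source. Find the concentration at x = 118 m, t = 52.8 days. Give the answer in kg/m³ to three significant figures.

For an instantaneous plane source, C(x,t) = M/(n_e·A·√(4πDt)) · exp(−(x−vt)²/(4Dt)), with n_e·A the pore (flow) area.
Plume center vt = 2.27 × 52.8 = 119.856 m, so the well at 118 m is 1.856 m upgradient of the peak.
√(4πDt) = 6.476 m, giving peak height M/(n_e·A·√(4πDt)) = 1.00/(0.21 × 78.4 × 6.476) = 0.009379 kg/m³.
(x−vt)²/(4Dt) = (-1.856)²/(4 × 0.0632 × 52.8) = 0.2581; exp(−0.2581) = 0.7725.
C = 0.009379 × 0.7725 = 0.00725 kg/m³.

0.00725 kg/m³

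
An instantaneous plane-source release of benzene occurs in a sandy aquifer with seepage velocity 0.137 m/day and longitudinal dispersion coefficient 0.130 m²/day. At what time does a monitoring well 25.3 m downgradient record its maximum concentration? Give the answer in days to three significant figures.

For the 1D instantaneous-source solution, setting ∂C/∂t = 0 at fixed x gives v²t² + 2Dt − x² = 0, so t = (√(D² + v²x²) − D)/v².
√(D² + v²x²) = √(0.130² + 0.137² × 25.3²) = 3.469; v² = 0.018769.
t = (3.469 − 0.130)/0.018769 = 178 days (vs. the pure-advection estimate x/v = 185 d).

178 days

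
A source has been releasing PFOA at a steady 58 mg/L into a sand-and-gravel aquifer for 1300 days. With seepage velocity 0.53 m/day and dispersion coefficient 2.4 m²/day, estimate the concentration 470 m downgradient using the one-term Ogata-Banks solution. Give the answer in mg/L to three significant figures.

For a continuous step input, C/C₀ ≈ ½·erfc((x−vt)/(2√(Dt))).
vt = 0.53 × 1300 = 689 m and 2√(Dt) = 2√(2.4 × 1300) = 111.7 m.
Argument (x−vt)/(2√(Dt)) = (470 − 689)/111.7 = -1.961; ½·erfc(-1.961) = 0.9972.
C = 58 × 0.9972 = 57.8 mg/L.

57.8 mg/L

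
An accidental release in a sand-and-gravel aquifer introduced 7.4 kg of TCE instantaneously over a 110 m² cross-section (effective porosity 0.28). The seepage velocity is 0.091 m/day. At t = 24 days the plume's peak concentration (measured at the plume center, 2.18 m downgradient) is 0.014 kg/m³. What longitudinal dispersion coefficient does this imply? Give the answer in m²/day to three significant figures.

At the plume center C_max = M/(n_e·A·√(4πDt)), so D = M²/(4πt·(n_e·A·C_max)²).
n_e·A·C_max = 0.28 × 110 × 0.014 = 0.4312 kg/m.
D = 7.4²/(4π × 24 × 0.4312²) = 0.977 m²/day.

0.977 m²/day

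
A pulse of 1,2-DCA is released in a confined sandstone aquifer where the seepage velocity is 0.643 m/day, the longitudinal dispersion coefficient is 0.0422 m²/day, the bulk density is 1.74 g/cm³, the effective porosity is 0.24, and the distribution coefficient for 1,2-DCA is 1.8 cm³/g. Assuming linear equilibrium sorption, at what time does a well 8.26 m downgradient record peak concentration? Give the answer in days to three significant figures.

Retardation factor R = 1 + ρ_b·K_d/n = 1 + 1.74 × 1.8/0.24 = 14.05.
Sorption retards both mechanisms: v_R = v/R = 0.04577 m/day, D_R = D/R = 0.003004 m²/day.
Peak time from v_R²t² + 2D_R t − x² = 0: t = (√(D_R² + v_R²x²) − D_R)/v_R².
√(D_R² + v_R²x²) = √(0.003004² + 0.04577² × 8.26²) = 0.3781; v_R² = 0.002095.
t = (0.3781 − 0.003004)/0.002095 = 179 days.

179 days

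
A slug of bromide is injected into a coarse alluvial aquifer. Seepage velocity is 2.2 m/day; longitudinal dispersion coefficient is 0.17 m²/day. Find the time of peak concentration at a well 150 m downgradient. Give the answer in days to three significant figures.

68.1 days

For the 1D instantaneous-source solution, setting ∂C/∂t = 0 at fixed x gives v²t² + 2Dt − x² = 0, so t = (√(D² + v²x²) − D)/v².
√(D² + v²x²) = √(0.17² + 2.2² × 150²) = 330.0; v² = 4.84.
t = (330.0 − 0.17)/4.84 = 68.1 days (vs. the pure-advection estimate x/v = 68.2 d).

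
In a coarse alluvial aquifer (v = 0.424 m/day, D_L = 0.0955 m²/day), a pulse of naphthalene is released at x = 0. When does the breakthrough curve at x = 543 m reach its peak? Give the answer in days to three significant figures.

1280 days

For the 1D instantaneous-source solution, setting ∂C/∂t = 0 at fixed x gives v²t² + 2Dt − x² = 0, so t = (√(D² + v²x²) − D)/v².
√(D² + v²x²) = √(0.0955² + 0.424² × 543²) = 230.2; v² = 0.179776.
t = (230.2 − 0.0955)/0.179776 = 1280 days (vs. the pure-advection estimate x/v = 1280 d).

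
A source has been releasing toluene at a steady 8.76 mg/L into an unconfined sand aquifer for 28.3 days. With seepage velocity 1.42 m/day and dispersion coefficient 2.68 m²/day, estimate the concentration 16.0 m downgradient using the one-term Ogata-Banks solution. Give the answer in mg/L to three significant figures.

8.54 mg/L

For a continuous step input, C/C₀ ≈ ½·erfc((x−vt)/(2√(Dt))).
vt = 1.42 × 28.3 = 40.186 m and 2√(Dt) = 2√(2.68 × 28.3) = 17.42 m.
Argument (x−vt)/(2√(Dt)) = (16.0 − 40.186)/17.42 = -1.388; ½·erfc(-1.388) = 0.9752.
C = 8.76 × 0.9752 = 8.54 mg/L.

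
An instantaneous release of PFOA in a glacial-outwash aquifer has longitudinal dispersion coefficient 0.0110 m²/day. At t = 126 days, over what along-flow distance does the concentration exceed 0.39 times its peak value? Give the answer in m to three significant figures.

The plume is Gaussian with σ = √(2Dt) = √(2 × 0.0110 × 126) = 1.665 m.
C/C_peak = exp(−Δx²/(2σ²)) = 0.39 ⇒ Δx = σ·√(−2 ln 0.39) = 1.665 × 1.372 = 2.284 m.
Width = 2Δx = 4.57 m.

4.57 m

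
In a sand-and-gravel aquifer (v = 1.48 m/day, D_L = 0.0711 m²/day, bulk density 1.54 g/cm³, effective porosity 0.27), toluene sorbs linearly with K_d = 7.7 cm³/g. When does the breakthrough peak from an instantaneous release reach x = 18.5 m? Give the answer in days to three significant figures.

Retardation factor R = 1 + ρ_b·K_d/n = 1 + 1.54 × 7.7/0.27 = 44.92.
Sorption retards both mechanisms: v_R = v/R = 0.03295 m/day, D_R = D/R = 0.001583 m²/day.
Peak time from v_R²t² + 2D_R t − x² = 0: t = (√(D_R² + v_R²x²) − D_R)/v_R².
√(D_R² + v_R²x²) = √(0.001583² + 0.03295² × 18.5²) = 0.6096; v_R² = 0.001086.
t = (0.6096 − 0.001583)/0.001086 = 560 days.

560 days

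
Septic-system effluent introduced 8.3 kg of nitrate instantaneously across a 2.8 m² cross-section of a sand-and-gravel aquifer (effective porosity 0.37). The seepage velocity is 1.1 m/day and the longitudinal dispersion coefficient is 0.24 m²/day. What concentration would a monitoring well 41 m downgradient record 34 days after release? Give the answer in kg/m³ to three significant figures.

For an instantaneous plane source, C(x,t) = M/(n_e·A·√(4πDt)) · exp(−(x−vt)²/(4Dt)), with n_e·A the pore (flow) area.
Plume center vt = 1.1 × 34 = 37.4 m, so the well at 41 m is 3.6 m downgradient of the peak.
√(4πDt) = 10.13 m, giving peak height M/(n_e·A·√(4πDt)) = 8.3/(0.37 × 2.8 × 10.13) = 0.7909 kg/m³.
(x−vt)²/(4Dt) = (3.6)²/(4 × 0.24 × 34) = 0.3971; exp(−0.3971) = 0.6723.
C = 0.7909 × 0.6723 = 0.532 kg/m³.

0.532 kg/m³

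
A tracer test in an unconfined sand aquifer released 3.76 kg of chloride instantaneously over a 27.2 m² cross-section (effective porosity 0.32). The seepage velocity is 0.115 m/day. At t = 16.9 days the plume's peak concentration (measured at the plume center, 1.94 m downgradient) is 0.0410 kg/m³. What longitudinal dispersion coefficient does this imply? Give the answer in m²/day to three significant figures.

At the plume center C_max = M/(n_e·A·√(4πDt)), so D = M²/(4πt·(n_e·A·C_max)²).
n_e·A·C_max = 0.32 × 27.2 × 0.0410 = 0.3569 kg/m.
D = 3.76²/(4π × 16.9 × 0.3569²) = 0.523 m²/day.

0.523 m²/day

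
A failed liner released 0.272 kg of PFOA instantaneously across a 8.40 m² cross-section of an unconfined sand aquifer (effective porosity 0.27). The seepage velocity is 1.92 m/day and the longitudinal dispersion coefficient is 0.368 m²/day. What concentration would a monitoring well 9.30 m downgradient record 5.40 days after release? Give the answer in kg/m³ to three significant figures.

0.0208 kg/m³

For an instantaneous plane source, C(x,t) = M/(n_e·A·√(4πDt)) · exp(−(x−vt)²/(4Dt)), with n_e·A the pore (flow) area.
Plume center vt = 1.92 × 5.40 = 10.368 m, so the well at 9.30 m is 1.068 m upgradient of the peak.
√(4πDt) = 4.997 m, giving peak height M/(n_e·A·√(4πDt)) = 0.272/(0.27 × 8.40 × 4.997) = 0.02400 kg/m³.
(x−vt)²/(4Dt) = (-1.068)²/(4 × 0.368 × 5.40) = 0.1435; exp(−0.1435) = 0.8663.
C = 0.02400 × 0.8663 = 0.0208 kg/m³.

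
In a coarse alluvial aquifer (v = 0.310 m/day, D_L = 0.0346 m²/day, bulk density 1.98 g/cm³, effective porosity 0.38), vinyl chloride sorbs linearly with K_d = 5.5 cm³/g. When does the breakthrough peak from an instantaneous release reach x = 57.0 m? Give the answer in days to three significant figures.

Retardation factor R = 1 + ρ_b·K_d/n = 1 + 1.98 × 5.5/0.38 = 29.66.
Sorption retards both mechanisms: v_R = v/R = 0.01045 m/day, D_R = D/R = 0.001167 m²/day.
Peak time from v_R²t² + 2D_R t − x² = 0: t = (√(D_R² + v_R²x²) − D_R)/v_R².
√(D_R² + v_R²x²) = √(0.001167² + 0.01045² × 57.0²) = 0.5957; v_R² = 0.0001092.
t = (0.5957 − 0.001167)/0.0001092 = 5440 days.

5440 days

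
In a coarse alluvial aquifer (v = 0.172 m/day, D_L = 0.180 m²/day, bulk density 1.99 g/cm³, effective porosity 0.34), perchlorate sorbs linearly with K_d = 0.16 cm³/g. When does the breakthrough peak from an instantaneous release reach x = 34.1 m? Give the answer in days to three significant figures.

372 days

Retardation factor R = 1 + ρ_b·K_d/n = 1 + 1.99 × 0.16/0.34 = 1.936.
Sorption retards both mechanisms: v_R = v/R = 0.08884 m/day, D_R = D/R = 0.09298 m²/day.
Peak time from v_R²t² + 2D_R t − x² = 0: t = (√(D_R² + v_R²x²) − D_R)/v_R².
√(D_R² + v_R²x²) = √(0.09298² + 0.08884² × 34.1²) = 3.031; v_R² = 0.007893.
t = (3.031 − 0.09298)/0.007893 = 372 days.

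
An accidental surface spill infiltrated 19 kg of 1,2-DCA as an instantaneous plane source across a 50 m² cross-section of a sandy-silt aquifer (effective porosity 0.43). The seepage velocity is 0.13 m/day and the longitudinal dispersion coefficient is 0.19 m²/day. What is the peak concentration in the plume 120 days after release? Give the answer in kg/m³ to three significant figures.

The peak of an instantaneous 1D plume sits at x = vt; there the Gaussian factor is 1 and C_max = M/(n_e·A·√(4πDt)), where n_e·A is the pore area the mass is dissolved in.
√(4πDt) = √(4π × 0.19 × 120) = 16.93 m, so C_max = 19/(0.43 × 50 × 16.93) = 0.0522 kg/m³.

0.0522 kg/m³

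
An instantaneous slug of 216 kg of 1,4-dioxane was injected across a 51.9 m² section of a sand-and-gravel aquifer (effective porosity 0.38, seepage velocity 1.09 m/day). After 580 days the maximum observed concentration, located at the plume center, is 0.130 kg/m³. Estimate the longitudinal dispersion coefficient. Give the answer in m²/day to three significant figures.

At the plume center C_max = M/(n_e·A·√(4πDt)), so D = M²/(4πt·(n_e·A·C_max)²).
n_e·A·C_max = 0.38 × 51.9 × 0.130 = 2.564 kg/m.
D = 216²/(4π × 580 × 2.564²) = 0.974 m²/day.

0.974 m²/day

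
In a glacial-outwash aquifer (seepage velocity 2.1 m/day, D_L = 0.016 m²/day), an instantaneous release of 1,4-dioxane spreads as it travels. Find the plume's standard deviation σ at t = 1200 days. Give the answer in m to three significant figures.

6.20 m

Dispersive spreading gives a Gaussian with σ² = 2Dt; advection only shifts the center.
σ = √(2 × 0.016 × 1200) = 6.20 m.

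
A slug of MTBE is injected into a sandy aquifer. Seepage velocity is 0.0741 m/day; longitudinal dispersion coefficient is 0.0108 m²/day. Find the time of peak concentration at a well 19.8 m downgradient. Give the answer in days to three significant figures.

For the 1D instantaneous-source solution, setting ∂C/∂t = 0 at fixed x gives v²t² + 2Dt − x² = 0, so t = (√(D² + v²x²) − D)/v².
√(D² + v²x²) = √(0.0108² + 0.0741² × 19.8²) = 1.467; v² = 0.00549081.
t = (1.467 − 0.0108)/0.00549081 = 265 days (vs. the pure-advection estimate x/v = 267 d).

265 days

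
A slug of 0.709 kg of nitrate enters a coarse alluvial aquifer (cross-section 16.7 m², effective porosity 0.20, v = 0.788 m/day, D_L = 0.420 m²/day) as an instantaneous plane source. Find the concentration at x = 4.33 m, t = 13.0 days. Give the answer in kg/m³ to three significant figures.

For an instantaneous plane source, C(x,t) = M/(n_e·A·√(4πDt)) · exp(−(x−vt)²/(4Dt)), with n_e·A the pore (flow) area.
Plume center vt = 0.788 × 13.0 = 10.244 m, so the well at 4.33 m is 5.914 m upgradient of the peak.
√(4πDt) = 8.283 m, giving peak height M/(n_e·A·√(4πDt)) = 0.709/(0.20 × 16.7 × 8.283) = 0.02563 kg/m³.
(x−vt)²/(4Dt) = (-5.914)²/(4 × 0.420 × 13.0) = 1.601; exp(−1.601) = 0.2017.
C = 0.02563 × 0.2017 = 0.00517 kg/m³.

0.00517 kg/m³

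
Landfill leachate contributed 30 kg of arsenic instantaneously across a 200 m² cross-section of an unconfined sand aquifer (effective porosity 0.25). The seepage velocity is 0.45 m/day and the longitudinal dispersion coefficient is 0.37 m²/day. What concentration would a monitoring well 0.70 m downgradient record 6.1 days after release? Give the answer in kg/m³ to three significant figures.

For an instantaneous plane source, C(x,t) = M/(n_e·A·√(4πDt)) · exp(−(x−vt)²/(4Dt)), with n_e·A the pore (flow) area.
Plume center vt = 0.45 × 6.1 = 2.745 m, so the well at 0.70 m is 2.045 m upgradient of the peak.
√(4πDt) = 5.326 m, giving peak height M/(n_e·A·√(4πDt)) = 30/(0.25 × 200 × 5.326) = 0.1127 kg/m³.
(x−vt)²/(4Dt) = (-2.045)²/(4 × 0.37 × 6.1) = 0.4632; exp(−0.4632) = 0.6293.
C = 0.1127 × 0.6293 = 0.0709 kg/m³.

0.0709 kg/m³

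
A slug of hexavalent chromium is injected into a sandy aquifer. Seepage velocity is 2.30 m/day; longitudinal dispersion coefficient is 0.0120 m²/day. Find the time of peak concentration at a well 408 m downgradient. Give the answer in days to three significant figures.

For the 1D instantaneous-source solution, setting ∂C/∂t = 0 at fixed x gives v²t² + 2Dt − x² = 0, so t = (√(D² + v²x²) − D)/v².
√(D² + v²x²) = √(0.0120² + 2.30² × 408²) = 938.4; v² = 5.29.
t = (938.4 − 0.0120)/5.29 = 177 days (vs. the pure-advection estimate x/v = 177 d).

177 days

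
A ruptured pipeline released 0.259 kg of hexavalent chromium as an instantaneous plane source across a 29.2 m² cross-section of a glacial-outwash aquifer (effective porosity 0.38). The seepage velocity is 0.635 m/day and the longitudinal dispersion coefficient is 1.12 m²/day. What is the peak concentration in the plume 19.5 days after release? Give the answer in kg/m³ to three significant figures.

The peak of an instantaneous 1D plume sits at x = vt; there the Gaussian factor is 1 and C_max = M/(n_e·A·√(4πDt)), where n_e·A is the pore area the mass is dissolved in.
√(4πDt) = √(4π × 1.12 × 19.5) = 16.57 m, so C_max = 0.259/(0.38 × 29.2 × 16.57) = 0.00141 kg/m³.

0.00141 kg/m³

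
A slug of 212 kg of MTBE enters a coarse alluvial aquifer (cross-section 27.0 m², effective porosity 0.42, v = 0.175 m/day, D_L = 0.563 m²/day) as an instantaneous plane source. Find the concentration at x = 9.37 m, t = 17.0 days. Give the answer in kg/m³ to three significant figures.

0.586 kg/m³

For an instantaneous plane source, C(x,t) = M/(n_e·A·√(4πDt)) · exp(−(x−vt)²/(4Dt)), with n_e·A the pore (flow) area.
Plume center vt = 0.175 × 17.0 = 2.975 m, so the well at 9.37 m is 6.395 m downgradient of the peak.
√(4πDt) = 10.97 m, giving peak height M/(n_e·A·√(4πDt)) = 212/(0.42 × 27.0 × 10.97) = 1.704 kg/m³.
(x−vt)²/(4Dt) = (6.395)²/(4 × 0.563 × 17.0) = 1.068; exp(−1.068) = 0.3437.
C = 1.704 × 0.3437 = 0.586 kg/m³.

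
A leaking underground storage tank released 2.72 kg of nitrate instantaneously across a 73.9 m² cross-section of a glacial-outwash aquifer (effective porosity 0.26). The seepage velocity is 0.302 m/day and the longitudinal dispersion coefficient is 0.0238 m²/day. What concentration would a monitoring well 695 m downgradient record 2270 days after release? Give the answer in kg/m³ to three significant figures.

0.00359 kg/m³

For an instantaneous plane source, C(x,t) = M/(n_e·A·√(4πDt)) · exp(−(x−vt)²/(4Dt)), with n_e·A the pore (flow) area.
Plume center vt = 0.302 × 2270 = 685.54 m, so the well at 695 m is 9.46 m downgradient of the peak.
√(4πDt) = 26.06 m, giving peak height M/(n_e·A·√(4πDt)) = 2.72/(0.26 × 73.9 × 26.06) = 0.005432 kg/m³.
(x−vt)²/(4Dt) = (9.46)²/(4 × 0.0238 × 2270) = 0.4141; exp(−0.4141) = 0.6609.
C = 0.005432 × 0.6609 = 0.00359 kg/m³.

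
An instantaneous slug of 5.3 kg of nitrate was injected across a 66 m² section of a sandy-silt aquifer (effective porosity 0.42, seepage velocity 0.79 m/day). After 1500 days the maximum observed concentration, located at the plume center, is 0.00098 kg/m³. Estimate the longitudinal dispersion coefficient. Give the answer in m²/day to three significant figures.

2.02 m²/day

At the plume center C_max = M/(n_e·A·√(4πDt)), so D = M²/(4πt·(n_e·A·C_max)²).
n_e·A·C_max = 0.42 × 66 × 0.00098 = 0.02717 kg/m.
D = 5.3²/(4π × 1500 × 0.02717²) = 2.02 m²/day.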